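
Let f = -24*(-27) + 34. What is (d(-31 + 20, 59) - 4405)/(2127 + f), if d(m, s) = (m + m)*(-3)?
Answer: -4339/2809 ≈ -1.5447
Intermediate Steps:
d(m, s) = -6*m (d(m, s) = (2*m)*(-3) = -6*m)
f = 682 (f = 648 + 34 = 682)
(d(-31 + 20, 59) - 4405)/(2127 + f) = (-6*(-31 + 20) - 4405)/(2127 + 682) = (-6*(-11) - 4405)/2809 = (66 - 4405)*(1/2809) = -4339*1/2809 = -4339/2809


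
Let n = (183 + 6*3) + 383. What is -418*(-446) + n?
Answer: 187012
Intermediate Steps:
n = 584 (n = (183 + 18) + 383 = 201 + 383 = 584)
-418*(-446) + n = -418*(-446) + 584 = 186428 + 584 = 187012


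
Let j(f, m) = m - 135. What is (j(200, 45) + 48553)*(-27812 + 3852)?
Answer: -1161173480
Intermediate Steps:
j(f, m) = -135 + m
(j(200, 45) + 48553)*(-27812 + 3852) = ((-135 + 45) + 48553)*(-27812 + 3852) = (-90 + 48553)*(-23960) = 48463*(-23960) = -1161173480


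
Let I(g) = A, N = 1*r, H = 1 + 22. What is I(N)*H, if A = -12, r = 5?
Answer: -276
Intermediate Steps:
H = 23
N = 5 (N = 1*5 = 5)
I(g) = -12
I(N)*H = -12*23 = -276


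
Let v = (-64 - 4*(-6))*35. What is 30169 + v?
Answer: 28769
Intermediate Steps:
v = -1400 (v = (-64 + 24)*35 = -40*35 = -1400)
30169 + v = 30169 - 1400 = 28769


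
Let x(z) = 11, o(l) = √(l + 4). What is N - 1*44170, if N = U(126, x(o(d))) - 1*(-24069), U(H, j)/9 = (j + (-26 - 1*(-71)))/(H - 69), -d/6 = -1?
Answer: -381751/19 ≈ -20092.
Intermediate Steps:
d = 6 (d = -6*(-1) = 6)
o(l) = √(4 + l)
U(H, j) = 9*(45 + j)/(-69 + H) (U(H, j) = 9*((j + (-26 - 1*(-71)))/(H - 69)) = 9*((j + (-26 + 71))/(-69 + H)) = 9*((j + 45)/(-69 + H)) = 9*((45 + j)/(-69 + H)) = 9*(45 + j)/(-69 + H))
N = 457479/19 (N = 9*(45 + 11)/(-69 + 126) - 1*(-24069) = 9*56/57 + 24069 = 9*(1/57)*56 + 24069 = 168/19 + 24069 = 457479/19 ≈ 24078.)
N - 1*44170 = 457479/19 - 1*44170 = 457479/19 - 44170 = -381751/19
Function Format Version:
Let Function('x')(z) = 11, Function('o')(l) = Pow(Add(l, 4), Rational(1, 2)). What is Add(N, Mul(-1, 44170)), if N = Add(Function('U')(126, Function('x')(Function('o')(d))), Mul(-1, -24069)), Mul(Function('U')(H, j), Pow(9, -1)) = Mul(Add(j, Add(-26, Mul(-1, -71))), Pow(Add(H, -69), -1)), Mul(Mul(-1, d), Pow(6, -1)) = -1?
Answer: Rational(-381751, 19) ≈ -20092.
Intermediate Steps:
d = 6 (d = Mul(-6, -1) = 6)
Function('o')(l) = Pow(Add(4, l), Rational(1, 2))
Function('U')(H, j) = Mul(9, Pow(Add(-69, H), -1), Add(45, j)) (Function('U')(H, j) = Mul(9, Mul(Add(j, Add(-26, Mul(-1, -71))), Pow(Add(H, -69), -1))) = Mul(9, Mul(Add(j, Add(-26, 71)), Pow(Add(-69, H), -1))) = Mul(9, Mul(Add(j, 45), Pow(Add(-69, H), -1))) = Mul(9, Mul(Add(45, j), Pow(Add(-69, H), -1))) = Mul(9, Mul(Pow(Add(-69, H), -1), Add(45, j))) = Mul(9, Pow(Add(-69, H), -1), Add(45, j)))
N = Rational(457479, 19) (N = Add(Mul(9, Pow(Add(-69, 126), -1), Add(45, 11)), Mul(-1, -24069)) = Add(Mul(9, Pow(57, -1), 56), 24069) = Add(Mul(9, Rational(1, 57), 56), 24069) = Add(Rational(168, 19), 24069) = Rational(457479, 19) ≈ 24078.)
Add(N, Mul(-1, 44170)) = Add(Rational(457479, 19), Mul(-1, 44170)) = Add(Rational(457479, 19), -44170) = Rational(-381751, 19)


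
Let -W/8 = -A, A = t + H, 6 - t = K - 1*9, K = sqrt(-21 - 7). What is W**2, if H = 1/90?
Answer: 25574416/2025 - 172928*I*sqrt(7)/45 ≈ 12629.0 - 10167.0*I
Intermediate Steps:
K = 2*I*sqrt(7) (K = sqrt(-28) = 2*I*sqrt(7) ≈ 5.2915*I)
H = 1/90 ≈ 0.011111
t = 15 - 2*I*sqrt(7) (t = 6 - (2*I*sqrt(7) - 1*9) = 6 - (2*I*sqrt(7) - 9) = 6 - (-9 + 2*I*sqrt(7)) = 6 + (9 - 2*I*sqrt(7)) = 15 - 2*I*sqrt(7) ≈ 15.0 - 5.2915*I)
A = 1351/90 - 2*I*sqrt(7) (A = (15 - 2*I*sqrt(7)) + 1/90 = 1351/90 - 2*I*sqrt(7) ≈ 15.011 - 5.2915*I)
W = 5404/45 - 16*I*sqrt(7) (W = -(-8)*(1351/90 - 2*I*sqrt(7)) = -8*(-1351/90 + 2*I*sqrt(7)) = 5404/45 - 16*I*sqrt(7) ≈ 120.09 - 42.332*I)
W**2 = (5404/45 - 16*I*sqrt(7))**2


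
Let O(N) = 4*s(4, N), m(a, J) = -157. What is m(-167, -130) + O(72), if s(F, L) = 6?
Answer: -133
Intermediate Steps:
O(N) = 24 (O(N) = 4*6 = 24)
m(-167, -130) + O(72) = -157 + 24 = -133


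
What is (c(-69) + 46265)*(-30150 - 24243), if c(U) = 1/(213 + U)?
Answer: -120791641091/48 ≈ -2.5165e+9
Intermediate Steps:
(c(-69) + 46265)*(-30150 - 24243) = (1/(213 - 69) + 46265)*(-30150 - 24243) = (1/144 + 46265)*(-54393) = (6662161/144)*(-54393) = -120791641091/48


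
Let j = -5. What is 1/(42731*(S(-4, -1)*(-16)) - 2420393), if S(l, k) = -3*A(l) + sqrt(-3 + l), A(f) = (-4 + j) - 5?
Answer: I/(-31135625*I + 683696*sqrt(7)) ≈ -3.2009e-8 + 1.8597e-9*I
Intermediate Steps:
A(f) = -14 (A(f) = (-4 - 5) - 5 = -9 - 5 = -14)
S(l, k) = 42 + sqrt(-3 + l) (S(l, k) = -3*(-14) + sqrt(-3 + l) = 42 + sqrt(-3 + l))
1/(42731*(S(-4, -1)*(-16)) - 2420393) = 1/(42731*((42 + sqrt(-3 - 4))*(-16)) - 2420393) = 1/(42731*((42 + sqrt(-7))*(-16)) - 2420393) = 1/(42731*((42 + I*sqrt(7))*(-16)) - 2420393) = 1/(42731*(-672 - 16*I*sqrt(7)) - 2420393) = 1/((-28715232 - 683696*I*sqrt(7)) - 2420393) = 1/(-31135625 - 683696*I*sqrt(7))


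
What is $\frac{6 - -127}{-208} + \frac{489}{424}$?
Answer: $\frac{5665}{11024} \approx 0.51388$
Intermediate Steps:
$\frac{6 - -127}{-208} + \frac{489}{424} = \left(6 + 127\right) \left(- \frac{1}{208}\right) + 489 \cdot \frac{1}{424} = 133 \left(- \frac{1}{208}\right) + \frac{489}{424} = - \frac{133}{208} + \frac{489}{424} = \frac{5665}{11024}$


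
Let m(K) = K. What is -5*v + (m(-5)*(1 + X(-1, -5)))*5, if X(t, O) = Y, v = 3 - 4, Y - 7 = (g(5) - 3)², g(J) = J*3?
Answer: -3795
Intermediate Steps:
g(J) = 3*J
Y = 151 (Y = 7 + (3*5 - 3)² = 7 + (15 - 3)² = 7 + 12² = 7 + 144 = 151)
v = -1
X(t, O) = 151
-5*v + (m(-5)*(1 + X(-1, -5)))*5 = -5*(-1) - 5*(1 + 151)*5 = 5 - 5*152*5 = 5 - 760*5 = 5 - 3800 = -3795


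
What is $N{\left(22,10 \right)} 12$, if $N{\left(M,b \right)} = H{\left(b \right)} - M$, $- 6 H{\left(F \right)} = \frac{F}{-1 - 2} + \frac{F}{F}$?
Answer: $- \frac{778}{3} \approx -259.33$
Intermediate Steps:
$H{\left(F \right)} = - \frac{1}{6} + \frac{F}{18}$ ($H{\left(F \right)} = - \frac{\frac{F}{-1 - 2} + \frac{F}{F}}{6} = - \frac{\frac{F}{-1 - 2} + 1}{6} = - \frac{\frac{F}{-3} + 1}{6} = - \frac{F \left(- \frac{1}{3}\right) + 1}{6} = - \frac{- \frac{F}{3} + 1}{6} = - \frac{1 - \frac{F}{3}}{6} = - \frac{1}{6} + \frac{F}{18}$)
$N{\left(M,b \right)} = - \frac{1}{6} - M + \frac{b}{18}$ ($N{\left(M,b \right)} = \left(- \frac{1}{6} + \frac{b}{18}\right) - M = - \frac{1}{6} - M + \frac{b}{18}$)
$N{\left(22,10 \right)} 12 = \left(- \frac{1}{6} - 22 + \frac{1}{18} \cdot 10\right) 12 = \left(- \frac{1}{6} - 22 + \frac{5}{9}\right) 12 = \left(- \frac{389}{18}\right) 12 = - \frac{778}{3}$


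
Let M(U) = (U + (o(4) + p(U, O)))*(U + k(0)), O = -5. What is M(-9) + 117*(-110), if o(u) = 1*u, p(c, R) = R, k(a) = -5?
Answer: -12730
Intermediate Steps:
o(u) = u
M(U) = (-1 + U)*(-5 + U) (M(U) = (U + (4 - 5))*(U - 5) = (U - 1)*(-5 + U) = (-1 + U)*(-5 + U))
M(-9) + 117*(-110) = (5 + (-9)² - 6*(-9)) + 117*(-110) = (5 + 81 + 54) - 12870 = 140 - 12870 = -12730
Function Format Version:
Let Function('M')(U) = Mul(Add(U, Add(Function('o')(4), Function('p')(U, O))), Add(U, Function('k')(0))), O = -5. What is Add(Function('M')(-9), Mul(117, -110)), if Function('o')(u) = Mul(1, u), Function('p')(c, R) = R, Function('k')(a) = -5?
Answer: -12730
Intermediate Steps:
Function('o')(u) = u
Function('M')(U) = Mul(Add(-1, U), Add(-5, U)) (Function('M')(U) = Mul(Add(U, Add(4, -5)), Add(U, -5)) = Mul(Add(U, -1), Add(-5, U)) = Mul(Add(-1, U), Add(-5, U)))
Add(Function('M')(-9), Mul(117, -110)) = Add(Add(5, Pow(-9, 2), Mul(-6, -9)), Mul(117, -110)) = Add(Add(5, 81, 54), -12870) = Add(140, -12870) = -12730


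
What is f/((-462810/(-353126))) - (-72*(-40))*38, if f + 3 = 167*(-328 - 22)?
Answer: -35645600239/231405 ≈ -1.5404e+5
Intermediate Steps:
f = -58453 (f = -3 + 167*(-328 - 22) = -3 + 167*(-350) = -3 - 58450 = -58453)
f/((-462810/(-353126))) - (-72*(-40))*38 = -58453/((-462810/(-353126))) - (-72*(-40))*38 = -58453/((-462810*(-1/353126))) - 2880*38 = -58453/231405/176563 - 1*109440 = -58453*176563/231405 - 109440 = -10320637039/231405 - 109440 = -35645600239/231405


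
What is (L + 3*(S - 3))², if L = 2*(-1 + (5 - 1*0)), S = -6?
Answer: 361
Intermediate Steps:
L = 8 (L = 2*(-1 + (5 + 0)) = 2*(-1 + 5) = 2*4 = 8)
(L + 3*(S - 3))² = (8 + 3*(-6 - 3))² = (8 + 3*(-9))² = (8 - 27)² = (-19)² = 361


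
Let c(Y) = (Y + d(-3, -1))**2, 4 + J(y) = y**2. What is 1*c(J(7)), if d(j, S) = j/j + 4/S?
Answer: 1764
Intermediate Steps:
d(j, S) = 1 + 4/S
J(y) = -4 + y**2
c(Y) = (-3 + Y)**2 (c(Y) = (Y + (4 - 1)/(-1))**2 = (Y - 1*3)**2 = (Y - 3)**2 = (-3 + Y)**2)
1*c(J(7)) = 1*(-3 + (-4 + 7**2))**2 = 1*(-3 + (-4 + 49))**2 = 1*(-3 + 45)**2 = 1*42**2 = 1*1764 = 1764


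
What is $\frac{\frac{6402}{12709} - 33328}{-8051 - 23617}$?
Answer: $\frac{30254225}{28747758} \approx 1.0524$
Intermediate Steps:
$\frac{\frac{6402}{12709} - 33328}{-8051 - 23617} = \frac{6402 \cdot \frac{1}{12709} - 33328}{-31668} = \left(\frac{6402}{12709} - 33328\right) \left(- \frac{1}{31668}\right) = \left(- \frac{423559150}{12709}\right) \left(- \frac{1}{31668}\right) = \frac{30254225}{28747758}$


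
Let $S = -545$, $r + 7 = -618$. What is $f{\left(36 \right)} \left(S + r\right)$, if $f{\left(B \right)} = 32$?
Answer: $-37440$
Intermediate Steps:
$r = -625$ ($r = -7 - 618 = -625$)
$f{\left(36 \right)} \left(S + r\right) = 32 \left(-545 - 625\right) = 32 \left(-1170\right) = -37440$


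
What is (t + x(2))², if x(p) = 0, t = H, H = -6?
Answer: 36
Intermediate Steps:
t = -6
(t + x(2))² = (-6 + 0)² = (-6)² = 36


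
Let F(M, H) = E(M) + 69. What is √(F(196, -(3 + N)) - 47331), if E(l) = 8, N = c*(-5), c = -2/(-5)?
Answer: I*√47254 ≈ 217.38*I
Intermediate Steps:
c = ⅖ (c = -2*(-⅕) = ⅖ ≈ 0.40000)
N = -2 (N = (⅖)*(-5) = -2)
F(M, H) = 77 (F(M, H) = 8 + 69 = 77)
√(F(196, -(3 + N)) - 47331) = √(77 - 47331) = √(-47254) = I*√47254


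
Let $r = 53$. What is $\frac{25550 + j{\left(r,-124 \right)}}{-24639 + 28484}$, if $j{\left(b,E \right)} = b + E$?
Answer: $\frac{25479}{3845} \approx 6.6265$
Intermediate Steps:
$j{\left(b,E \right)} = E + b$
$\frac{25550 + j{\left(r,-124 \right)}}{-24639 + 28484} = \frac{25550 + \left(-124 + 53\right)}{-24639 + 28484} = \frac{25550 - 71}{3845} = 25479 \cdot \frac{1}{3845} = \frac{25479}{3845}$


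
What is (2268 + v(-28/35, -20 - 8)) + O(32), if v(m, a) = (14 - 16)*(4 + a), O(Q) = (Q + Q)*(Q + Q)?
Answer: 6412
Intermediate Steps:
O(Q) = 4*Q² (O(Q) = (2*Q)*(2*Q) = 4*Q²)
v(m, a) = -8 - 2*a (v(m, a) = -2*(4 + a) = -8 - 2*a)
(2268 + v(-28/35, -20 - 8)) + O(32) = (2268 + (-8 - 2*(-20 - 8))) + 4*32² = (2268 + (-8 - 2*(-28))) + 4*1024 = (2268 + (-8 + 56)) + 4096 = (2268 + 48) + 4096 = 2316 + 4096 = 6412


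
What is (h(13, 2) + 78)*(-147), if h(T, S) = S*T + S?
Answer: -15582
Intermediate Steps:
h(T, S) = S + S*T
(h(13, 2) + 78)*(-147) = (2*(1 + 13) + 78)*(-147) = (2*14 + 78)*(-147) = (28 + 78)*(-147) = 106*(-147) = -15582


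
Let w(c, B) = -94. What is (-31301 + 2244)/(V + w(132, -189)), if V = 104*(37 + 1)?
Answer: -29057/3858 ≈ -7.5316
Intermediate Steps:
V = 3952 (V = 104*38 = 3952)
(-31301 + 2244)/(V + w(132, -189)) = (-31301 + 2244)/(3952 - 94) = -29057/3858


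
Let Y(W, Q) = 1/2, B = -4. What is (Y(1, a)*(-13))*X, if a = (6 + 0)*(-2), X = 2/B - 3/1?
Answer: 91/4 ≈ 22.750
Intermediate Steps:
X = -7/2 (X = 2/(-4) - 3/1 = 2*(-¼) - 3*1 = -½ - 3 = -7/2 ≈ -3.5000)
a = -12 (a = 6*(-2) = -12)
Y(W, Q) = ½
(Y(1, a)*(-13))*X = ((½)*(-13))*(-7/2) = -13/2*(-7/2) = 91/4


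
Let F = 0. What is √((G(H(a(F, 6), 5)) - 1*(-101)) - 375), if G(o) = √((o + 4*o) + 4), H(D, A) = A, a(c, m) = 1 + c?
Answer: √(-274 + √29) ≈ 16.389*I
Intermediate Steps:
G(o) = √(4 + 5*o) (G(o) = √(5*o + 4) = √(4 + 5*o))
√((G(H(a(F, 6), 5)) - 1*(-101)) - 375) = √((√(4 + 5*5) - 1*(-101)) - 375) = √((√(4 + 25) + 101) - 375) = √((√29 + 101) - 375) = √((101 + √29) - 375) = √(-274 + √29)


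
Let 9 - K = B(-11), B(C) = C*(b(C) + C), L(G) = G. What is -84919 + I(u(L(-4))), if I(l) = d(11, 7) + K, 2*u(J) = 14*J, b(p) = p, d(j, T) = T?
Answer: -85145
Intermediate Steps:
u(J) = 7*J (u(J) = (14*J)/2 = 7*J)
B(C) = 2*C² (B(C) = C*(C + C) = C*(2*C) = 2*C²)
K = -233 (K = 9 - 2*(-11)² = 9 - 2*121 = 9 - 1*242 = 9 - 242 = -233)
I(l) = -226 (I(l) = 7 - 233 = -226)
-84919 + I(u(L(-4))) = -84919 - 226 = -85145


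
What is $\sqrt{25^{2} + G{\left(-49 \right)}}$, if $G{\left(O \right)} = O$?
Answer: $24$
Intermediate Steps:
$\sqrt{25^{2} + G{\left(-49 \right)}} = \sqrt{25^{2} - 49} = \sqrt{625 - 49} = \sqrt{576} = 24$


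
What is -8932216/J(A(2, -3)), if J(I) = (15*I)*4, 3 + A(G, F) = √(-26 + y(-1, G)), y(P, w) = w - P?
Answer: 1116527/80 + 1116527*I*√23/240 ≈ 13957.0 + 22311.0*I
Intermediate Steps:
A(G, F) = -3 + √(-25 + G) (A(G, F) = -3 + √(-26 + (G - 1*(-1))) = -3 + √(-26 + (G + 1)) = -3 + √(-26 + (1 + G)) = -3 + √(-25 + G))
J(I) = 60*I
-8932216/J(A(2, -3)) = -8932216*1/(60*(-3 + √(-25 + 2))) = -8932216*1/(60*(-3 + √(-23))) = -8932216*1/(60*(-3 + I*√23)) = -8932216/(-180 + 60*I*√23)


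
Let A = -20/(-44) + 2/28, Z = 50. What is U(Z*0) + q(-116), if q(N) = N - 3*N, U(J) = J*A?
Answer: 232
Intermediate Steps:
A = 81/154 (A = -20*(-1/44) + 2*(1/28) = 5/11 + 1/14 = 81/154 ≈ 0.52597)
U(J) = 81*J/154 (U(J) = J*(81/154) = 81*J/154)
q(N) = -2*N
U(Z*0) + q(-116) = 81*(50*0)/154 - 2*(-116) = (81/154)*0 + 232 = 0 + 232 = 232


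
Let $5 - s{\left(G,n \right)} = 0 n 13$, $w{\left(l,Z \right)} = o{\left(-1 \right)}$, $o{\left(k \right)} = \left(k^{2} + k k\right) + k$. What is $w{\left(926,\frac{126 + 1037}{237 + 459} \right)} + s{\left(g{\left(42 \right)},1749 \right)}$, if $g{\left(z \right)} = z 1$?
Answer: $6$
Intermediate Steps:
$o{\left(k \right)} = k + 2 k^{2}$ ($o{\left(k \right)} = \left(k^{2} + k^{2}\right) + k = 2 k^{2} + k = k + 2 k^{2}$)
$g{\left(z \right)} = z$
$w{\left(l,Z \right)} = 1$ ($w{\left(l,Z \right)} = - (1 + 2 \left(-1\right)) = - (1 - 2) = \left(-1\right) \left(-1\right) = 1$)
$s{\left(G,n \right)} = 5$ ($s{\left(G,n \right)} = 5 - 0 n 13 = 5 - 0 \cdot 13 = 5 - 0 = 5 + 0 = 5$)
$w{\left(926,\frac{126 + 1037}{237 + 459} \right)} + s{\left(g{\left(42 \right)},1749 \right)} = 1 + 5 = 6$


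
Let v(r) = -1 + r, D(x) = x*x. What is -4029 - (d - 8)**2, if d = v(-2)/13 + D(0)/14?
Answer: -692350/169 ≈ -4096.7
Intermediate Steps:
D(x) = x**2
d = -3/13 (d = (-1 - 2)/13 + 0**2/14 = -3*1/13 + 0*(1/14) = -3/13 + 0 = -3/13 ≈ -0.23077)
-4029 - (d - 8)**2 = -4029 - (-3/13 - 8)**2 = -4029 - (-107/13)**2 = -4029 - 1*11449/169 = -4029 - 11449/169 = -692350/169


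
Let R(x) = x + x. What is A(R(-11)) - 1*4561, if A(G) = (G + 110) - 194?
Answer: -4667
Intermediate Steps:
R(x) = 2*x
A(G) = -84 + G (A(G) = (110 + G) - 194 = -84 + G)
A(R(-11)) - 1*4561 = (-84 + 2*(-11)) - 1*4561 = (-84 - 22) - 4561 = -106 - 4561 = -4667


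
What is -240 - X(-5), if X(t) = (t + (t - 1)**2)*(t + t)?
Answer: 70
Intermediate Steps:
X(t) = 2*t*(t + (-1 + t)**2) (X(t) = (t + (-1 + t)**2)*(2*t) = 2*t*(t + (-1 + t)**2))
-240 - X(-5) = -240 - 2*(-5)*(-5 + (-1 - 5)**2) = -240 - 2*(-5)*(-5 + (-6)**2) = -240 - 2*(-5)*(-5 + 36) = -240 - 2*(-5)*31 = -240 - 1*(-310) = -240 + 310 = 70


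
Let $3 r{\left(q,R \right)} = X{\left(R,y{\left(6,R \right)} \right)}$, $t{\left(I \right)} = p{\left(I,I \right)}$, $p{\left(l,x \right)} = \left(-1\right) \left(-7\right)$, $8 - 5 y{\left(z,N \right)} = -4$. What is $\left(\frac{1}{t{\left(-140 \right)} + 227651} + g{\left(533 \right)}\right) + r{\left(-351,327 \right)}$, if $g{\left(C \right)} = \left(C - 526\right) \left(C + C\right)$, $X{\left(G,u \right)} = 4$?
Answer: $\frac{1699087541}{227658} \approx 7463.3$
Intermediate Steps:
$y{\left(z,N \right)} = \frac{12}{5}$ ($y{\left(z,N \right)} = \frac{8}{5} - - \frac{4}{5} = \frac{8}{5} + \frac{4}{5} = \frac{12}{5}$)
$p{\left(l,x \right)} = 7$
$t{\left(I \right)} = 7$
$r{\left(q,R \right)} = \frac{4}{3}$ ($r{\left(q,R \right)} = \frac{1}{3} \cdot 4 = \frac{4}{3}$)
$g{\left(C \right)} = 2 C \left(-526 + C\right)$ ($g{\left(C \right)} = \left(-526 + C\right) 2 C = 2 C \left(-526 + C\right)$)
$\left(\frac{1}{t{\left(-140 \right)} + 227651} + g{\left(533 \right)}\right) + r{\left(-351,327 \right)} = \left(\frac{1}{7 + 227651} + 2 \cdot 533 \left(-526 + 533\right)\right) + \frac{4}{3} = \left(\frac{1}{227658} + 2 \cdot 533 \cdot 7\right) + \frac{4}{3} = \left(\frac{1}{227658} + 7462\right) + \frac{4}{3} = \frac{1698783997}{227658} + \frac{4}{3} = \frac{1699087541}{227658}$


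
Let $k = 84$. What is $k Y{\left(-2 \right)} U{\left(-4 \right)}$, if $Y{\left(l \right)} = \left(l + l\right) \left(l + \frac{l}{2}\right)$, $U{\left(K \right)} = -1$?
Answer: $-1008$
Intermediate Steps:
$Y{\left(l \right)} = 3 l^{2}$ ($Y{\left(l \right)} = 2 l \left(l + l \frac{1}{2}\right) = 2 l \left(l + \frac{l}{2}\right) = 2 l \frac{3 l}{2} = 3 l^{2}$)
$k Y{\left(-2 \right)} U{\left(-4 \right)} = 84 \cdot 3 \left(-2\right)^{2} \left(-1\right) = 84 \cdot 3 \cdot 4 \left(-1\right) = 84 \cdot 12 \left(-1\right) = 1008 \left(-1\right) = -1008$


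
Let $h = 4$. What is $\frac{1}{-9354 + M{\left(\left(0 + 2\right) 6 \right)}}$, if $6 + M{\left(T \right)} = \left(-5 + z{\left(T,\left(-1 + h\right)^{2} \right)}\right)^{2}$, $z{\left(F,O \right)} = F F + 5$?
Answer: $\frac{1}{11376} \approx 8.7904 \cdot 10^{-5}$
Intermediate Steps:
$z{\left(F,O \right)} = 5 + F^{2}$ ($z{\left(F,O \right)} = F^{2} + 5 = 5 + F^{2}$)
$M{\left(T \right)} = -6 + T^{4}$ ($M{\left(T \right)} = -6 + \left(-5 + \left(5 + T^{2}\right)\right)^{2} = -6 + \left(T^{2}\right)^{2} = -6 + T^{4}$)
$\frac{1}{-9354 + M{\left(\left(0 + 2\right) 6 \right)}} = \frac{1}{-9354 - \left(6 - \left(\left(0 + 2\right) 6\right)^{4}\right)} = \frac{1}{-9354 - \left(6 - \left(2 \cdot 6\right)^{4}\right)} = \frac{1}{-9354 - \left(6 - 12^{4}\right)} = \frac{1}{-9354 + \left(-6 + 20736\right)} = \frac{1}{-9354 + 20730} = \frac{1}{11376}$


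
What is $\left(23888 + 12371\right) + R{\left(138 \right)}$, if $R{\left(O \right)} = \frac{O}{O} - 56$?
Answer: $36204$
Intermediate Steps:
$R{\left(O \right)} = -55$ ($R{\left(O \right)} = 1 - 56 = -55$)
$\left(23888 + 12371\right) + R{\left(138 \right)} = \left(23888 + 12371\right) - 55 = 36259 - 55 = 36204$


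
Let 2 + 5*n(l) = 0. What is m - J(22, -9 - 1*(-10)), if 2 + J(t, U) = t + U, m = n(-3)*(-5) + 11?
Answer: -8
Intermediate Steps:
n(l) = -2/5 (n(l) = -2/5 + (1/5)*0 = -2/5 + 0 = -2/5)
m = 13 (m = -2/5*(-5) + 11 = 2 + 11 = 13)
J(t, U) = -2 + U + t (J(t, U) = -2 + (t + U) = -2 + (U + t) = -2 + U + t)
m - J(22, -9 - 1*(-10)) = 13 - (-2 + (-9 - 1*(-10)) + 22) = 13 - (-2 + (-9 + 10) + 22) = 13 - (-2 + 1 + 22) = 13 - 1*21 = 13 - 21 = -8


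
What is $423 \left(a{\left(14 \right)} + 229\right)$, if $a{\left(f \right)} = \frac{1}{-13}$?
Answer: $\frac{1258848}{13} \approx 96835.0$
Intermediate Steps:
$a{\left(f \right)} = - \frac{1}{13}$
$423 \left(a{\left(14 \right)} + 229\right) = 423 \left(- \frac{1}{13} + 229\right) = 423 \cdot \frac{2976}{13} = \frac{1258848}{13}$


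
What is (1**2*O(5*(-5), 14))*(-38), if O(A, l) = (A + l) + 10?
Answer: 38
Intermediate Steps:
O(A, l) = 10 + A + l
(1**2*O(5*(-5), 14))*(-38) = (1**2*(10 + 5*(-5) + 14))*(-38) = (1*(10 - 25 + 14))*(-38) = (1*(-1))*(-38) = -1*(-38) = 38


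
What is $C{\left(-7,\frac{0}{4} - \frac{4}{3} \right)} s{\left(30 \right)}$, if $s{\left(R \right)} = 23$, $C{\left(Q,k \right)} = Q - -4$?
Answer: $-69$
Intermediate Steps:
$C{\left(Q,k \right)} = 4 + Q$ ($C{\left(Q,k \right)} = Q + 4 = 4 + Q$)
$C{\left(-7,\frac{0}{4} - \frac{4}{3} \right)} s{\left(30 \right)} = \left(4 - 7\right) 23 = \left(-3\right) 23 = -69$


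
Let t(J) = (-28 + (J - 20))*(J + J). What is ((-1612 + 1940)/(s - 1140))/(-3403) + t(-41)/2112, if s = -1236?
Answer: 2725835/788832 ≈ 3.4555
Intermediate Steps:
t(J) = 2*J*(-48 + J) (t(J) = (-28 + (-20 + J))*(2*J) = (-48 + J)*(2*J) = 2*J*(-48 + J))
((-1612 + 1940)/(s - 1140))/(-3403) + t(-41)/2112 = ((-1612 + 1940)/(-1236 - 1140))/(-3403) + (2*(-41)*(-48 - 41))/2112 = (328/(-2376))*(-1/3403) + (2*(-41)*(-89))*(1/2112) = (328*(-1/2376))*(-1/3403) + 7298*(1/2112) = -41/297*(-1/3403) + 3649/1056 = 1/24651 + 3649/1056 = 2725835/788832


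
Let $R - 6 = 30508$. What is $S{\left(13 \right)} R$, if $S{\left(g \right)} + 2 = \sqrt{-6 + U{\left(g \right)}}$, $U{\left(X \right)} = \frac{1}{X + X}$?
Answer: $-61028 + \frac{15257 i \sqrt{4030}}{13} \approx -61028.0 + 74504.0 i$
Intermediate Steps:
$U{\left(X \right)} = \frac{1}{2 X}$
$R = 30514$ ($R = 6 + 30508 = 30514$)
$S{\left(g \right)} = -2 + \sqrt{-6 + \frac{1}{2 g}}$
$S{\left(13 \right)} R = \left(-2 + \frac{\sqrt{-24 + \frac{2}{13}}}{2}\right) 30514 = \left(-2 + \frac{\sqrt{- \frac{310}{13}}}{2}\right) 30514 = \left(-2 + \frac{\frac{1}{13} i \sqrt{4030}}{2}\right) 30514 = \left(-2 + \frac{i \sqrt{4030}}{26}\right) 30514 = -61028 + \frac{15257 i \sqrt{4030}}{13}$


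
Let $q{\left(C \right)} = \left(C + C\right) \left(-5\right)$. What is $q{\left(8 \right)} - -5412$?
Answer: $5332$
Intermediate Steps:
$q{\left(C \right)} = - 10 C$ ($q{\left(C \right)} = 2 C \left(-5\right) = - 10 C$)
$q{\left(8 \right)} - -5412 = \left(-10\right) 8 - -5412 = -80 + 5412 = 5332$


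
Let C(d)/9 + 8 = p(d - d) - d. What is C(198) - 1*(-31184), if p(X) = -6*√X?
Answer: 29330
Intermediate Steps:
C(d) = -72 - 9*d (C(d) = -72 + 9*(-6*√(d - d) - d) = -72 + 9*(-6*√0 - d) = -72 + 9*(-6*0 - d) = -72 + 9*(0 - d) = -72 + 9*(-d) = -72 - 9*d)
C(198) - 1*(-31184) = (-72 - 9*198) - 1*(-31184) = (-72 - 1782) + 31184 = -1854 + 31184 = 29330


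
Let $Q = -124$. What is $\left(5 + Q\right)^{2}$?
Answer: $14161$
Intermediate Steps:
$\left(5 + Q\right)^{2} = \left(5 - 124\right)^{2} = \left(-119\right)^{2} = 14161$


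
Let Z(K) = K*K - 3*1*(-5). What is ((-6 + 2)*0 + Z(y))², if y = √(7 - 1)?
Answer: 441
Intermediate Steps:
y = √6 ≈ 2.4495
Z(K) = 15 + K² (Z(K) = K² - 3*(-5) = K² + 15 = 15 + K²)
((-6 + 2)*0 + Z(y))² = ((-6 + 2)*0 + (15 + (√6)²))² = (-4*0 + (15 + 6))² = (0 + 21)² = 21² = 441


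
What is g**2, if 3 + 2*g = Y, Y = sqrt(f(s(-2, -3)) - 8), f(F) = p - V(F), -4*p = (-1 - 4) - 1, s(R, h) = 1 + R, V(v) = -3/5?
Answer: (30 - I*sqrt(590))**2/400 ≈ 0.775 - 3.6435*I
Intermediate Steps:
V(v) = -3/5 (V(v) = -3*1/5 = -3/5)
p = 3/2 (p = -((-1 - 4) - 1)/4 = -(-5 - 1)/4 = -1/4*(-6) = 3/2 ≈ 1.5000)
f(F) = 21/10 (f(F) = 3/2 - 1*(-3/5) = 3/2 + 3/5 = 21/10)
Y = I*sqrt(590)/10 (Y = sqrt(21/10 - 8) = sqrt(-59/10) = I*sqrt(590)/10 ≈ 2.429*I)
g = -3/2 + I*sqrt(590)/20 (g = -3/2 + (I*sqrt(590)/10)/2 = -3/2 + I*sqrt(590)/20 ≈ -1.5 + 1.2145*I)
g**2 = (-3/2 + I*sqrt(590)/20)**2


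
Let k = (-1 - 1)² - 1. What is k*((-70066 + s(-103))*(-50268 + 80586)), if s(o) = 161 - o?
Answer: -6348771108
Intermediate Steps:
k = 3 (k = (-2)² - 1 = 4 - 1 = 3)
k*((-70066 + s(-103))*(-50268 + 80586)) = 3*((-70066 + (161 - 1*(-103)))*(-50268 + 80586)) = 3*((-70066 + (161 + 103))*30318) = 3*((-70066 + 264)*30318) = 3*(-69802*30318) = 3*(-2116257036) = -6348771108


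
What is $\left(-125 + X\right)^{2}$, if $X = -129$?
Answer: $64516$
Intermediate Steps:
$\left(-125 + X\right)^{2} = \left(-125 - 129\right)^{2} = \left(-254\right)^{2} = 64516$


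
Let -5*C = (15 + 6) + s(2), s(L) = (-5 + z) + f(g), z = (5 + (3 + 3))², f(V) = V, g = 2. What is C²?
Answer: 19321/25 ≈ 772.84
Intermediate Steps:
z = 121 (z = (5 + 6)² = 11² = 121)
s(L) = 118 (s(L) = (-5 + 121) + 2 = 116 + 2 = 118)
C = -139/5 (C = -((15 + 6) + 118)/5 = -(21 + 118)/5 = -⅕*139 = -139/5 ≈ -27.800)
C² = (-139/5)² = 19321/25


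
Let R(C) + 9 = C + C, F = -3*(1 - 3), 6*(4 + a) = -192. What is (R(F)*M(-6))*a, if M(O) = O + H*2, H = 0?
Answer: 648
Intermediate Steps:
a = -36 (a = -4 + (1/6)*(-192) = -4 - 32 = -36)
F = 6 (F = -3*(-2) = 6)
R(C) = -9 + 2*C (R(C) = -9 + (C + C) = -9 + 2*C)
M(O) = O (M(O) = O + 0*2 = O + 0 = O)
(R(F)*M(-6))*a = ((-9 + 2*6)*(-6))*(-36) = ((-9 + 12)*(-6))*(-36) = (3*(-6))*(-36) = -18*(-36) = 648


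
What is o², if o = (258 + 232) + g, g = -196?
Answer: 86436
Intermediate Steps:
o = 294 (o = (258 + 232) - 196 = 490 - 196 = 294)
o² = 294² = 86436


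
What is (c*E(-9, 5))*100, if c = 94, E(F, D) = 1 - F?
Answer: 94000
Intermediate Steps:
(c*E(-9, 5))*100 = (94*(1 - 1*(-9)))*100 = (94*(1 + 9))*100 = (94*10)*100 = 940*100 = 94000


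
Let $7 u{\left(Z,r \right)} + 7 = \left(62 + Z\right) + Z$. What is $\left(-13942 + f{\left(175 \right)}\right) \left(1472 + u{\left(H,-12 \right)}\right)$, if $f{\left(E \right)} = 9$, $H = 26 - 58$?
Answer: $- \frac{143440235}{7} \approx -2.0491 \cdot 10^{7}$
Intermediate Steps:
$H = -32$ ($H = 26 - 58 = -32$)
$u{\left(Z,r \right)} = \frac{55}{7} + \frac{2 Z}{7}$ ($u{\left(Z,r \right)} = -1 + \frac{\left(62 + Z\right) + Z}{7} = -1 + \frac{62 + 2 Z}{7} = -1 + \left(\frac{62}{7} + \frac{2 Z}{7}\right) = \frac{55}{7} + \frac{2 Z}{7}$)
$\left(-13942 + f{\left(175 \right)}\right) \left(1472 + u{\left(H,-12 \right)}\right) = \left(-13942 + 9\right) \left(1472 + \left(\frac{55}{7} + \frac{2}{7} \left(-32\right)\right)\right) = - 13933 \left(1472 + \left(\frac{55}{7} - \frac{64}{7}\right)\right) = - 13933 \left(1472 - \frac{9}{7}\right) = \left(-13933\right) \frac{10295}{7} = - \frac{143440235}{7}$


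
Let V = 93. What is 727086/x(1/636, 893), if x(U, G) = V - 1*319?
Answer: -363543/113 ≈ -3217.2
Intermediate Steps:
x(U, G) = -226 (x(U, G) = 93 - 1*319 = 93 - 319 = -226)
727086/x(1/636, 893) = 727086/(-226) = 727086*(-1/226) = -363543/113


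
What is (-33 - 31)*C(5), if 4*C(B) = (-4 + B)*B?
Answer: -80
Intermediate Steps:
C(B) = B*(-4 + B)/4 (C(B) = ((-4 + B)*B)/4 = (B*(-4 + B))/4 = B*(-4 + B)/4)
(-33 - 31)*C(5) = (-33 - 31)*((1/4)*5*(-4 + 5)) = -16*5 = -64*5/4 = -80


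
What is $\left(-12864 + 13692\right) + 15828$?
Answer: $16656$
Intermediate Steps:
$\left(-12864 + 13692\right) + 15828 = 828 + 15828 = 16656$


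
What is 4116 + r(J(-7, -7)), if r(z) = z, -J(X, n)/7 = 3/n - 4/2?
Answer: 4133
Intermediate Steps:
J(X, n) = 14 - 21/n (J(X, n) = -7*(3/n - 4/2) = -7*(3/n - 4*1/2) = -7*(3/n - 2) = -7*(-2 + 3/n) = 14 - 21/n)
4116 + r(J(-7, -7)) = 4116 + (14 - 21/(-7)) = 4116 + (14 - 21*(-1/7)) = 4116 + (14 + 3) = 4116 + 17 = 4133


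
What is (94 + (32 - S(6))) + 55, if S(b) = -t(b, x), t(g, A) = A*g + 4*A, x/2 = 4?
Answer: 261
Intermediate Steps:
x = 8 (x = 2*4 = 8)
t(g, A) = 4*A + A*g
S(b) = -32 - 8*b (S(b) = -8*(4 + b) = -(32 + 8*b) = -32 - 8*b)
(94 + (32 - S(6))) + 55 = (94 + (32 - (-32 - 8*6))) + 55 = (94 + (32 - (-32 - 48))) + 55 = (94 + (32 - 1*(-80))) + 55 = (94 + (32 + 80)) + 55 = (94 + 112) + 55 = 206 + 55 = 261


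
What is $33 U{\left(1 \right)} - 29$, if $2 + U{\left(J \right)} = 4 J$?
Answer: $37$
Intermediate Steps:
$U{\left(J \right)} = -2 + 4 J$
$33 U{\left(1 \right)} - 29 = 33 \left(-2 + 4 \cdot 1\right) - 29 = 33 \left(-2 + 4\right) - 29 = 33 \cdot 2 - 29 = 66 - 29 = 37$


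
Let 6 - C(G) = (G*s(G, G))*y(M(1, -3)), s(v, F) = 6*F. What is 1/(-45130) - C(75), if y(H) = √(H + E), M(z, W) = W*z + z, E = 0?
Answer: -270781/45130 + 33750*I*√2 ≈ -6.0 + 47730.0*I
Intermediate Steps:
M(z, W) = z + W*z
y(H) = √H (y(H) = √(H + 0) = √H)
C(G) = 6 - 6*I*√2*G² (C(G) = 6 - G*(6*G)*√(1*(1 - 3)) = 6 - 6*G²*√(1*(-2)) = 6 - 6*G²*√(-2) = 6 - 6*G²*I*√2 = 6 - 6*I*√2*G²)
1/(-45130) - C(75) = 1/(-45130) - (6 - 6*I*√2*75²) = -1/45130 - (6 - 6*I*√2*5625) = -1/45130 - (6 - 33750*I*√2) = -1/45130 + (-6 + 33750*I*√2) = -270781/45130 + 33750*I*√2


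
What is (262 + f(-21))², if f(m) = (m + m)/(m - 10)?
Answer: 66650896/961 ≈ 69356.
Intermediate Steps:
f(m) = 2*m/(-10 + m) (f(m) = (2*m)/(-10 + m) = 2*m/(-10 + m))
(262 + f(-21))² = (262 + 2*(-21)/(-10 - 21))² = (262 + 2*(-21)/(-31))² = (262 + 2*(-21)*(-1/31))² = (262 + 42/31)² = (8164/31)² = 66650896/961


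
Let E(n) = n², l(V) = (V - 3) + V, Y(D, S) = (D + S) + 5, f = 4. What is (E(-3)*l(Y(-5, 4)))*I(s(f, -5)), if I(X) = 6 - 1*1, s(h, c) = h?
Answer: 225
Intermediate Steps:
Y(D, S) = 5 + D + S
l(V) = -3 + 2*V (l(V) = (-3 + V) + V = -3 + 2*V)
I(X) = 5 (I(X) = 6 - 1 = 5)
(E(-3)*l(Y(-5, 4)))*I(s(f, -5)) = ((-3)²*(-3 + 2*(5 - 5 + 4)))*5 = (9*(-3 + 2*4))*5 = (9*(-3 + 8))*5 = (9*5)*5 = 45*5 = 225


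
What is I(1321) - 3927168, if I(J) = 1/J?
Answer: -5187788927/1321 ≈ -3.9272e+6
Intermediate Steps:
I(1321) - 3927168 = 1/1321 - 3927168 = -5187788927/1321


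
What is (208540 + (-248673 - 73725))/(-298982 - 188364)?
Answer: 56929/243673 ≈ 0.23363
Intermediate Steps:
(208540 + (-248673 - 73725))/(-298982 - 188364) = (208540 - 322398)/(-487346) = -113858*(-1/487346) = 56929/243673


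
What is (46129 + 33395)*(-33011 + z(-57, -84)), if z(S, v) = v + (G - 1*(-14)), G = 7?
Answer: -2630176776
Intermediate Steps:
z(S, v) = 21 + v (z(S, v) = v + (7 - 1*(-14)) = v + (7 + 14) = v + 21 = 21 + v)
(46129 + 33395)*(-33011 + z(-57, -84)) = (46129 + 33395)*(-33011 + (21 - 84)) = 79524*(-33011 - 63) = 79524*(-33074) = -2630176776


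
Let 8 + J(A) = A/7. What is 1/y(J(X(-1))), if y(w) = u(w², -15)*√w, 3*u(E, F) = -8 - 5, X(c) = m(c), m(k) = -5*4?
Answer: 3*I*√133/494 ≈ 0.070036*I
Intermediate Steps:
m(k) = -20
X(c) = -20
u(E, F) = -13/3 (u(E, F) = (-8 - 5)/3 = (⅓)*(-13) = -13/3)
J(A) = -8 + A/7
y(w) = -13*√w/3
1/y(J(X(-1))) = 1/(-13*√(-8 + (⅐)*(-20))/3) = 1/(-13*√(-8 - 20/7)/3) = 1/(-26*I*√133/21) = 3*I*√133/494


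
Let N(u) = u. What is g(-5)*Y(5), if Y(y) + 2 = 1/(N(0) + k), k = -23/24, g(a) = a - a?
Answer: 0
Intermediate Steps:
g(a) = 0
k = -23/24 (k = -23*1/24 = -23/24 ≈ -0.95833)
Y(y) = -70/23 (Y(y) = -2 + 1/(0 - 23/24) = -2 + 1/(-23/24) = -2 - 24/23 = -70/23)
g(-5)*Y(5) = 0*(-70/23) = 0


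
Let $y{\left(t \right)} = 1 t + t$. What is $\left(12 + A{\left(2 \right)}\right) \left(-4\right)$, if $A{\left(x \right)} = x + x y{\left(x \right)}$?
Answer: $-88$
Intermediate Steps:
$y{\left(t \right)} = 2 t$ ($y{\left(t \right)} = t + t = 2 t$)
$A{\left(x \right)} = x + 2 x^{2}$ ($A{\left(x \right)} = x + x 2 x = x + 2 x^{2}$)
$\left(12 + A{\left(2 \right)}\right) \left(-4\right) = \left(12 + 2 \left(1 + 2 \cdot 2\right)\right) \left(-4\right) = \left(12 + 2 \left(1 + 4\right)\right) \left(-4\right) = \left(12 + 2 \cdot 5\right) \left(-4\right) = \left(12 + 10\right) \left(-4\right) = 22 \left(-4\right) = -88$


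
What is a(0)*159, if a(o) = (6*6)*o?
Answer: 0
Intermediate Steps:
a(o) = 36*o
a(0)*159 = (36*0)*159 = 0*159 = 0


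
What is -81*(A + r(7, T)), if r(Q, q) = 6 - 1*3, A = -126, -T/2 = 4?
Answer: 9963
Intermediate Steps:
T = -8 (T = -2*4 = -8)
r(Q, q) = 3 (r(Q, q) = 6 - 3 = 3)
-81*(A + r(7, T)) = -81*(-126 + 3) = -81*(-123) = 9963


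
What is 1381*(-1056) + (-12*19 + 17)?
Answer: -1458547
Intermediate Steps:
1381*(-1056) + (-12*19 + 17) = -1458336 + (-228 + 17) = -1458336 - 211 = -1458547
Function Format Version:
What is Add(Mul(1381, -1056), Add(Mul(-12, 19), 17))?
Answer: -1458547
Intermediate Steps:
Add(Mul(1381, -1056), Add(Mul(-12, 19), 17)) = Add(-1458336, Add(-228, 17)) = Add(-1458336, -211) = -1458547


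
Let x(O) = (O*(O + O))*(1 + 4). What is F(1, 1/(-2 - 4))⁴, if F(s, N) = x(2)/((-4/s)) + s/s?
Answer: 6561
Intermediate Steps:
x(O) = 10*O² (x(O) = (O*(2*O))*5 = (2*O²)*5 = 10*O²)
F(s, N) = 1 - 10*s (F(s, N) = (10*2²)/((-4/s)) + s/s = (10*4)*(-s/4) + 1 = 40*(-s/4) + 1 = -10*s + 1 = 1 - 10*s)
F(1, 1/(-2 - 4))⁴ = (1 - 10*1)⁴ = (1 - 10)⁴ = (-9)⁴ = 6561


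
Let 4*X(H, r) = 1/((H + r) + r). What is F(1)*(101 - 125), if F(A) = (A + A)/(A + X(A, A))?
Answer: -576/13 ≈ -44.308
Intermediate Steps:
X(H, r) = 1/(4*(H + 2*r)) (X(H, r) = 1/(4*((H + r) + r)) = 1/(4*(H + 2*r)))
F(A) = 2*A/(A + 1/(12*A)) (F(A) = (A + A)/(A + 1/(4*(A + 2*A))) = (2*A)/(A + 1/(4*((3*A)))) = (2*A)/(A + (1/(3*A))/4) = (2*A)/(A + 1/(12*A)) = 2*A/(A + 1/(12*A)))
F(1)*(101 - 125) = (24*1²/(1 + 12*1²))*(101 - 125) = (24*1/(1 + 12*1))*(-24) = (24*1/(1 + 12))*(-24) = (24*1/13)*(-24) = (24*1*(1/13))*(-24) = (24/13)*(-24) = -576/13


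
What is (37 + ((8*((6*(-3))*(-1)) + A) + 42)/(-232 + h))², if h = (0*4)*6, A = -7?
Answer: 70644025/53824 ≈ 1312.5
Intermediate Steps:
h = 0 (h = 0*6 = 0)
(37 + ((8*((6*(-3))*(-1)) + A) + 42)/(-232 + h))² = (37 + ((8*((6*(-3))*(-1)) - 7) + 42)/(-232 + 0))² = (37 + ((8*(-18*(-1)) - 7) + 42)/(-232))² = (37 + ((8*18 - 7) + 42)*(-1/232))² = (37 + ((144 - 7) + 42)*(-1/232))² = (37 + (137 + 42)*(-1/232))² = (37 + 179*(-1/232))² = (37 - 179/232)² = (8405/232)² = 70644025/53824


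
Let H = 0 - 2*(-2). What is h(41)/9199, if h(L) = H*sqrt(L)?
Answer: 4*sqrt(41)/9199 ≈ 0.0027843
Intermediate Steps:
H = 4 (H = 0 + 4 = 4)
h(L) = 4*sqrt(L)
h(41)/9199 = (4*sqrt(41))/9199 = (4*sqrt(41))*(1/9199) = 4*sqrt(41)/9199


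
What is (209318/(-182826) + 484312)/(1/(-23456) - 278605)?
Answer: -1038451261068832/597380196188853 ≈ -1.7383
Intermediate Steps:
(209318/(-182826) + 484312)/(1/(-23456) - 278605) = (209318*(-1/182826) + 484312)/(-1/23456 - 278605) = (-104659/91413 + 484312)/(-6534958881/23456) = (44272308197/91413)*(-23456/6534958881) = -1038451261068832/597380196188853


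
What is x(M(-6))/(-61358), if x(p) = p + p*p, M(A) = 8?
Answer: -36/30679 ≈ -0.0011734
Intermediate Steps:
x(p) = p + p**2
x(M(-6))/(-61358) = (8*(1 + 8))/(-61358) = (8*9)*(-1/61358) = 72*(-1/61358) = -36/30679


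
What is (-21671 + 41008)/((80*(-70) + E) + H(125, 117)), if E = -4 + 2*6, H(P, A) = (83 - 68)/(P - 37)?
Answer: -1701656/492081 ≈ -3.4581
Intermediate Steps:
H(P, A) = 15/(-37 + P)
E = 8 (E = -4 + 12 = 8)
(-21671 + 41008)/((80*(-70) + E) + H(125, 117)) = (-21671 + 41008)/((80*(-70) + 8) + 15/(-37 + 125)) = 19337/((-5600 + 8) + 15/88) = 19337/(-5592 + 15*(1/88)) = 19337/(-5592 + 15/88) = 19337/(-492081/88) = 19337*(-88/492081) = -1701656/492081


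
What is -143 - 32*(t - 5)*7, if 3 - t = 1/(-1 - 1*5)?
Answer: 803/3 ≈ 267.67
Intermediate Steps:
t = 19/6 (t = 3 - 1/(-1 - 1*5) = 3 - 1/(-1 - 5) = 3 - 1/(-6) = 3 - 1*(-⅙) = 3 + ⅙ = 19/6 ≈ 3.1667)
-143 - 32*(t - 5)*7 = -143 - 32*(19/6 - 5)*7 = -143 - (-176)*7/3 = -143 - 32*(-77/6) = -143 + 1232/3 = 803/3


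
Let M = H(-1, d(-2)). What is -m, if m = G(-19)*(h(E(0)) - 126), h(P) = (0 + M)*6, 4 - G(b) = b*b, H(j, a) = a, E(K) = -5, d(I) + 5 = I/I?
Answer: -53550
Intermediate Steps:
d(I) = -4 (d(I) = -5 + I/I = -5 + 1 = -4)
M = -4
G(b) = 4 - b² (G(b) = 4 - b*b = 4 - b²)
h(P) = -24 (h(P) = (0 - 4)*6 = -4*6 = -24)
m = 53550 (m = (4 - 1*(-19)²)*(-24 - 126) = (4 - 1*361)*(-150) = (4 - 361)*(-150) = -357*(-150) = 53550)
-m = -1*53550 = -53550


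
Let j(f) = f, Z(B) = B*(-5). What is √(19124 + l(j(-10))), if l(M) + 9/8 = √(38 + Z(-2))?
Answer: √(305966 + 64*√3)/4 ≈ 138.31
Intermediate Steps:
Z(B) = -5*B
l(M) = -9/8 + 4*√3 (l(M) = -9/8 + √(38 - 5*(-2)) = -9/8 + √(38 + 10) = -9/8 + √48 = -9/8 + 4*√3)
√(19124 + l(j(-10))) = √(19124 + (-9/8 + 4*√3)) = √(152983/8 + 4*√3)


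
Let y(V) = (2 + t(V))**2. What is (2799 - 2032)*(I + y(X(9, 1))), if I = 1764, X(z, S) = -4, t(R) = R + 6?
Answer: 1365260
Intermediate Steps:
t(R) = 6 + R
y(V) = (8 + V)**2 (y(V) = (2 + (6 + V))**2 = (8 + V)**2)
(2799 - 2032)*(I + y(X(9, 1))) = (2799 - 2032)*(1764 + (8 - 4)**2) = 767*(1764 + 4**2) = 767*(1764 + 16) = 767*1780 = 1365260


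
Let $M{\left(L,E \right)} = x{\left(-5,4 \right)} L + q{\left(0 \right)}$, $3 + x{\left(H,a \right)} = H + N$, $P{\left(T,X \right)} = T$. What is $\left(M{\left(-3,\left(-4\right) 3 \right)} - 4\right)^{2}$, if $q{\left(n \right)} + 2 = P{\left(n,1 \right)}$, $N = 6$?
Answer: $0$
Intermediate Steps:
$x{\left(H,a \right)} = 3 + H$ ($x{\left(H,a \right)} = -3 + \left(H + 6\right) = -3 + \left(6 + H\right) = 3 + H$)
$q{\left(n \right)} = -2 + n$
$M{\left(L,E \right)} = -2 - 2 L$ ($M{\left(L,E \right)} = \left(3 - 5\right) L + \left(-2 + 0\right) = - 2 L - 2 = -2 - 2 L$)
$\left(M{\left(-3,\left(-4\right) 3 \right)} - 4\right)^{2} = \left(\left(-2 - -6\right) - 4\right)^{2} = \left(\left(-2 + 6\right) - 4\right)^{2} = \left(4 - 4\right)^{2} = 0^{2} = 0$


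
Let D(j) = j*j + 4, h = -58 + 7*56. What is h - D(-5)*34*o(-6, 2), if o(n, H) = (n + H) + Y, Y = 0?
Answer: 4278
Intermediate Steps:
o(n, H) = H + n (o(n, H) = (n + H) + 0 = (H + n) + 0 = H + n)
h = 334 (h = -58 + 392 = 334)
D(j) = 4 + j² (D(j) = j² + 4 = 4 + j²)
h - D(-5)*34*o(-6, 2) = 334 - (4 + (-5)²)*34*(2 - 6) = 334 - (4 + 25)*34*(-4) = 334 - 29*34*(-4) = 334 - 986*(-4) = 334 - 1*(-3944) = 334 + 3944 = 4278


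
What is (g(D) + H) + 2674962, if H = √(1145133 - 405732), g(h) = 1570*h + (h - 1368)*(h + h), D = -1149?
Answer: 6655098 + √739401 ≈ 6.6560e+6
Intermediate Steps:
g(h) = 1570*h + 2*h*(-1368 + h) (g(h) = 1570*h + (-1368 + h)*(2*h) = 1570*h + 2*h*(-1368 + h))
H = √739401 ≈ 859.88
(g(D) + H) + 2674962 = (2*(-1149)*(-583 - 1149) + √739401) + 2674962 = (2*(-1149)*(-1732) + √739401) + 2674962 = (3980136 + √739401) + 2674962 = 6655098 + √739401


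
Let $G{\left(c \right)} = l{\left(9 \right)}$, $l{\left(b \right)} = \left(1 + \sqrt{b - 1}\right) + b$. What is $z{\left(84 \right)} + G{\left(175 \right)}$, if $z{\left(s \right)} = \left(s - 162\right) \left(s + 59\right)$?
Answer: $-11144 + 2 \sqrt{2} \approx -11141.0$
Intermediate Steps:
$z{\left(s \right)} = \left(-162 + s\right) \left(59 + s\right)$
$l{\left(b \right)} = 1 + b + \sqrt{-1 + b}$ ($l{\left(b \right)} = \left(1 + \sqrt{-1 + b}\right) + b = 1 + b + \sqrt{-1 + b}$)
$G{\left(c \right)} = 10 + 2 \sqrt{2}$ ($G{\left(c \right)} = 1 + 9 + \sqrt{-1 + 9} = 1 + 9 + \sqrt{8} = 1 + 9 + 2 \sqrt{2} = 10 + 2 \sqrt{2}$)
$z{\left(84 \right)} + G{\left(175 \right)} = \left(-9558 + 84^{2} - 8652\right) + \left(10 + 2 \sqrt{2}\right) = \left(-9558 + 7056 - 8652\right) + \left(10 + 2 \sqrt{2}\right) = -11154 + \left(10 + 2 \sqrt{2}\right) = -11144 + 2 \sqrt{2}$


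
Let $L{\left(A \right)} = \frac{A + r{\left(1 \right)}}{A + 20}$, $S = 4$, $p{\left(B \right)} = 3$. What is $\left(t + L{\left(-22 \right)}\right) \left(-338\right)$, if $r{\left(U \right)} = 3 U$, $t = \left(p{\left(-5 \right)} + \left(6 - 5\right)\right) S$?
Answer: $-8619$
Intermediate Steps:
$t = 16$ ($t = \left(3 + \left(6 - 5\right)\right) 4 = \left(3 + 1\right) 4 = 4 \cdot 4 = 16$)
$L{\left(A \right)} = \frac{3 + A}{20 + A}$ ($L{\left(A \right)} = \frac{A + 3 \cdot 1}{A + 20} = \frac{A + 3}{20 + A} = \frac{3 + A}{20 + A}$)
$\left(t + L{\left(-22 \right)}\right) \left(-338\right) = \left(16 + \frac{3 - 22}{20 - 22}\right) \left(-338\right) = \left(16 + \frac{1}{-2} \left(-19\right)\right) \left(-338\right) = \left(16 - - \frac{19}{2}\right) \left(-338\right) = \left(16 + \frac{19}{2}\right) \left(-338\right) = \frac{51}{2} \left(-338\right) = -8619$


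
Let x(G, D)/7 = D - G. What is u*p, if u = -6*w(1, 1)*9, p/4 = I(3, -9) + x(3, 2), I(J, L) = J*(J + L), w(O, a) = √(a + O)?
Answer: 5400*√2 ≈ 7636.8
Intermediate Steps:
w(O, a) = √(O + a)
x(G, D) = -7*G + 7*D (x(G, D) = 7*(D - G) = -7*G + 7*D)
p = -100 (p = 4*(3*(3 - 9) + (-7*3 + 7*2)) = 4*(3*(-6) + (-21 + 14)) = 4*(-18 - 7) = 4*(-25) = -100)
u = -54*√2 (u = -6*√(1 + 1)*9 = -6*√2*9 = -54*√2 ≈ -76.368)
u*p = -54*√2*(-100) = 5400*√2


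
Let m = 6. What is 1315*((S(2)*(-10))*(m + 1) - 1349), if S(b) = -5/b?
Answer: -1543810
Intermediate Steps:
1315*((S(2)*(-10))*(m + 1) - 1349) = 1315*((-5/2*(-10))*(6 + 1) - 1349) = 1315*((-5*½*(-10))*7 - 1349) = 1315*(-5/2*(-10)*7 - 1349) = 1315*(25*7 - 1349) = 1315*(175 - 1349) = 1315*(-1174) = -1543810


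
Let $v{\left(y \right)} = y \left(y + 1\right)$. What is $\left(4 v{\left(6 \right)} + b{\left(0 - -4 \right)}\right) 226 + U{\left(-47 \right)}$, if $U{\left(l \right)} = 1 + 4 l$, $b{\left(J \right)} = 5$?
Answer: $38911$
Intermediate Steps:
$v{\left(y \right)} = y \left(1 + y\right)$
$\left(4 v{\left(6 \right)} + b{\left(0 - -4 \right)}\right) 226 + U{\left(-47 \right)} = \left(4 \cdot 6 \left(1 + 6\right) + 5\right) 226 + \left(1 + 4 \left(-47\right)\right) = \left(4 \cdot 6 \cdot 7 + 5\right) 226 + \left(1 - 188\right) = \left(4 \cdot 42 + 5\right) 226 - 187 = \left(168 + 5\right) 226 - 187 = 173 \cdot 226 - 187 = 39098 - 187 = 38911$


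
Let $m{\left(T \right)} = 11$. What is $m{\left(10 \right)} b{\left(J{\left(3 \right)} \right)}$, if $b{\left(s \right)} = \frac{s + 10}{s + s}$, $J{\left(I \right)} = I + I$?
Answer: $\frac{44}{3} \approx 14.667$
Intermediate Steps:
$J{\left(I \right)} = 2 I$
$b{\left(s \right)} = \frac{10 + s}{2 s}$
$m{\left(10 \right)} b{\left(J{\left(3 \right)} \right)} = 11 \frac{10 + 2 \cdot 3}{2 \cdot 2 \cdot 3} = 11 \frac{10 + 6}{2 \cdot 6} = 11 \cdot \frac{1}{2} \cdot \frac{1}{6} \cdot 16 = 11 \cdot \frac{4}{3} = \frac{44}{3}$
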